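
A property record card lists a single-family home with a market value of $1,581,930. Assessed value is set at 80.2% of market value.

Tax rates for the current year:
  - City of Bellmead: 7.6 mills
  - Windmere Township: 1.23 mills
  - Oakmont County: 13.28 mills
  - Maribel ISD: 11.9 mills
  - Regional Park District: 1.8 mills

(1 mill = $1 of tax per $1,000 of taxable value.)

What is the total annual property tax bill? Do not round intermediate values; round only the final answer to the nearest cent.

$45,432.43

Assessed value = $1,581,930 × 0.802 = $1,268,707.86
City of Bellmead: $1,268,707.86 × 0.0076 = $9,642.179736
Windmere Township: $1,268,707.86 × 0.00123 = $1,560.5106678
Oakmont County: $1,268,707.86 × 0.01328 = $16,848.4403808
Maribel ISD: $1,268,707.86 × 0.0119 = $15,097.623534
Regional Park District: $1,268,707.86 × 0.0018 = $2,283.674148
Total = $9,642.179736 + $1,560.5106678 + $16,848.4403808 + $15,097.623534 + $2,283.674148 = $45,432.4284666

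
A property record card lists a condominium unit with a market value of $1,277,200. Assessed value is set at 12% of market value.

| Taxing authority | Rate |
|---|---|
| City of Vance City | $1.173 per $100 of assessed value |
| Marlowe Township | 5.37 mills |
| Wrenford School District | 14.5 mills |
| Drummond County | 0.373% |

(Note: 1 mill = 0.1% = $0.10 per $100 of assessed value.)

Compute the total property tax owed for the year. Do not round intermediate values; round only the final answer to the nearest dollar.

Assessed value = $1,277,200 × 0.12 = $153,264
City of Vance City: $153,264 × 0.01173 = $1,797.78672
Marlowe Township: $153,264 × 0.00537 = $823.02768
Wrenford School District: $153,264 × 0.0145 = $2,222.328
Drummond County: $153,264 × 0.00373 = $571.67472
Total = $5,414.81712

$5,415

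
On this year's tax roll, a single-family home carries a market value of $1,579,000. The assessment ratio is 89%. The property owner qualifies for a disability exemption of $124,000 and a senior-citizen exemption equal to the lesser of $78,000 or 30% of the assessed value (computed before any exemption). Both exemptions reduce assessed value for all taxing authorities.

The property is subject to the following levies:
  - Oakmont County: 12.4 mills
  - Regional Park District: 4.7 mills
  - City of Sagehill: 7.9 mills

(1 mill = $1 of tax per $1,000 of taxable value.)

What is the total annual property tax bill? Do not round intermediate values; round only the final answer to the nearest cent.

Assessed value = $1,579,000 × 0.89 = $1,405,310
Senior-citizen exemption = min($78,000, 30% × $1,405,310) = min($78,000, $421,593) = $78,000 (dollar cap binds)
Taxable value = $1,405,310 − $124,000 − $78,000 = $1,203,310
Oakmont County: $1,203,310 × 0.0124 = $14,921.044
Regional Park District: $1,203,310 × 0.0047 = $5,655.557
City of Sagehill: $1,203,310 × 0.0079 = $9,506.149
Total = $30,082.75

$30,082.75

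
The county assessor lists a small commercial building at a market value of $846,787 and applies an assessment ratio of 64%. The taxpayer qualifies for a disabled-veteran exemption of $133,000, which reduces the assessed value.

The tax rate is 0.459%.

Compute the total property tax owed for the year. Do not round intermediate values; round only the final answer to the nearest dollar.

$1,877

Assessed value = $846,787 × 0.64 = $541,943.68
Taxable value = $541,943.68 − $133,000 = $408,943.68
Tax = $408,943.68 × 0.00459 = $1,877.0514912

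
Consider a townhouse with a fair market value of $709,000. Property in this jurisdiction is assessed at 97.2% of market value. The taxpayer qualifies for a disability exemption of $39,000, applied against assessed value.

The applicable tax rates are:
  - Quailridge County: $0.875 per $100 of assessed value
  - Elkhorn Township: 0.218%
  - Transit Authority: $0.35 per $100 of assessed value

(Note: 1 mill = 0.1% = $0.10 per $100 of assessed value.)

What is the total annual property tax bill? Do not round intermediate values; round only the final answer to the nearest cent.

Assessed value = $709,000 × 0.972 = $689,148
Taxable value = $689,148 − $39,000 = $650,148
Quailridge County: $650,148 × 0.00875 = $5,688.795
Elkhorn Township: $650,148 × 0.00218 = $1,417.32264
Transit Authority: $650,148 × 0.0035 = $2,275.518
Total = $9,381.63564

$9,381.64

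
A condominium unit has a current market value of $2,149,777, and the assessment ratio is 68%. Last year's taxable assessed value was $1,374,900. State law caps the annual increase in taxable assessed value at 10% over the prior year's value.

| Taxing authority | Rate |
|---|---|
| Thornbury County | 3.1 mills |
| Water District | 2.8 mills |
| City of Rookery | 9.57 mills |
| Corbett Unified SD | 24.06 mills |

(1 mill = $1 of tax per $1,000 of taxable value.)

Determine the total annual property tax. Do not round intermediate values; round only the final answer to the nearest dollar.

$57,787

Uncapped assessed value = $2,149,777 × 0.68 = $1,461,848.36
Cap limit = $1,374,900 × 1.1 = $1,512,390
Taxable assessed value = min($1,461,848.36, $1,512,390) = $1,461,848.36 (cap does not bind)
Thornbury County: $1,461,848.36 × 0.0031 = $4,531.729916
Water District: $1,461,848.36 × 0.0028 = $4,093.175408
City of Rookery: $1,461,848.36 × 0.00957 = $13,989.8888052
Corbett Unified SD: $1,461,848.36 × 0.02406 = $35,172.0715416
Total = $57,786.8656708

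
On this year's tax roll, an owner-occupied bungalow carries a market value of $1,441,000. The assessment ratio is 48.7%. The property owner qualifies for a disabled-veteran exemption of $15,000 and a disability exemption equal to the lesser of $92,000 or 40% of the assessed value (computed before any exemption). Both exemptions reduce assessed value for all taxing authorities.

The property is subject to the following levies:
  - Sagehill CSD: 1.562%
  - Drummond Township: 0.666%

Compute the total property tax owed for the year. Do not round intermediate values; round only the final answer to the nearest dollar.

$13,251

Assessed value = $1,441,000 × 0.487 = $701,767
Disability exemption = min($92,000, 40% × $701,767) = min($92,000, $280,706.8) = $92,000 (dollar cap binds)
Taxable value = $701,767 − $15,000 − $92,000 = $594,767
Sagehill CSD: $594,767 × 0.01562 = $9,290.26054
Drummond Township: $594,767 × 0.00666 = $3,961.14822
Total = $13,251.40876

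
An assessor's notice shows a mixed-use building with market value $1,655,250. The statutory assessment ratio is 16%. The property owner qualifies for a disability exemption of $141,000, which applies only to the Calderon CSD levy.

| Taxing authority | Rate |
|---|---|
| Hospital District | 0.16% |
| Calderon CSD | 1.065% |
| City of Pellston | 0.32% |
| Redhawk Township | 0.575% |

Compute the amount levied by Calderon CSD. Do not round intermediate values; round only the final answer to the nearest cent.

$1,318.90

Assessed value = $1,655,250 × 0.16 = $264,840
Calderon CSD taxable value = $264,840 − $141,000 = $123,840
Calderon CSD levy = $123,840 × 0.01065 = $1,318.896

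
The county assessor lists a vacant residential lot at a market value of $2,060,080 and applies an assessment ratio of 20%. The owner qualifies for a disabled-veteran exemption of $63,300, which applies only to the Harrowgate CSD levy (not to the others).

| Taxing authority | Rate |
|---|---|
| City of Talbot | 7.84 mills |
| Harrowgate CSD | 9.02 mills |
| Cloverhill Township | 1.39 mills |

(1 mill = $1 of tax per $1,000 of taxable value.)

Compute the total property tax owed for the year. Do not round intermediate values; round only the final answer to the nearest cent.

$6,948.33

Assessed value = $2,060,080 × 0.2 = $412,016
City of Talbot: $412,016 × 0.00784 = $3,230.20544
Harrowgate CSD: ($412,016 − $63,300) × 0.00902 = $348,716 × 0.00902 = $3,145.41832
Cloverhill Township: $412,016 × 0.00139 = $572.70224
Total = $6,948.326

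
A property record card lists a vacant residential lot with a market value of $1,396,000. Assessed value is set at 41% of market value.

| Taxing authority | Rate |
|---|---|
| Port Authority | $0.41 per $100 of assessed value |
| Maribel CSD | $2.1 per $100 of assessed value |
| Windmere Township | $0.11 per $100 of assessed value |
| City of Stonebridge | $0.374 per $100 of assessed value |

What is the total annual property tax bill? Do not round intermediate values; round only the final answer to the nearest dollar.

Assessed value = $1,396,000 × 0.41 = $572,360
Port Authority: $572,360 × 0.0041 = $2,346.676
Maribel CSD: $572,360 × 0.021 = $12,019.56
Windmere Township: $572,360 × 0.0011 = $629.596
City of Stonebridge: $572,360 × 0.00374 = $2,140.6264
Total = $2,346.676 + $12,019.56 + $629.596 + $2,140.6264 = $17,136.4584

$17,136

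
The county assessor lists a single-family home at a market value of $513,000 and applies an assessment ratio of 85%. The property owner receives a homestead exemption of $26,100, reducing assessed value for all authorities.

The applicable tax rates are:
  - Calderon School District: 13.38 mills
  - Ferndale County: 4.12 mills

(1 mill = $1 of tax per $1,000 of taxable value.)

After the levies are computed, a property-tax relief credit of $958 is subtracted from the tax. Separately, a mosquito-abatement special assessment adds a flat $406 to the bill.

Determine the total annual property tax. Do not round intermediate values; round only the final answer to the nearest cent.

Assessed value = $513,000 × 0.85 = $436,050
Taxable value = $436,050 − $26,100 = $409,950
Calderon School District: $409,950 × 0.01338 = $5,485.131
Ferndale County: $409,950 × 0.00412 = $1,688.994
Levies subtotal = $7,174.125
After credit = $7,174.125 − $958 = $6,216.125
Total = $6,216.125 + $406 = $6,622.125

$6,622.13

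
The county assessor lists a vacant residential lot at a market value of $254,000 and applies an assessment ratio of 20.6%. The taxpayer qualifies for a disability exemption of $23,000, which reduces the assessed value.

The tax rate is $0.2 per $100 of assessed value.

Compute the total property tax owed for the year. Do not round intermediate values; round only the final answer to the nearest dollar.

$59

Assessed value = $254,000 × 0.206 = $52,324
Taxable value = $52,324 − $23,000 = $29,324
Tax = $29,324 × 0.002 = $58.648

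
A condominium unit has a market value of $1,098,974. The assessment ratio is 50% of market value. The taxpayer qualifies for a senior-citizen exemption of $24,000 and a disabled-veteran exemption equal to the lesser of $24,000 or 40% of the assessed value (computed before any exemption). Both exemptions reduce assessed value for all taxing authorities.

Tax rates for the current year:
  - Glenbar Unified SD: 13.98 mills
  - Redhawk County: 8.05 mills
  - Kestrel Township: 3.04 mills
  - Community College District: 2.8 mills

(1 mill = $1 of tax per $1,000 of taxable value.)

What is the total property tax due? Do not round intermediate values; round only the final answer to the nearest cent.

$13,976.44

Assessed value = $1,098,974 × 0.5 = $549,487
Disabled-veteran exemption = min($24,000, 40% × $549,487) = min($24,000, $219,794.8) = $24,000 (dollar cap binds)
Taxable value = $549,487 − $24,000 − $24,000 = $501,487
Glenbar Unified SD: $501,487 × 0.01398 = $7,010.78826
Redhawk County: $501,487 × 0.00805 = $4,036.97035
Kestrel Township: $501,487 × 0.00304 = $1,524.52048
Community College District: $501,487 × 0.0028 = $1,404.1636
Total = $13,976.44269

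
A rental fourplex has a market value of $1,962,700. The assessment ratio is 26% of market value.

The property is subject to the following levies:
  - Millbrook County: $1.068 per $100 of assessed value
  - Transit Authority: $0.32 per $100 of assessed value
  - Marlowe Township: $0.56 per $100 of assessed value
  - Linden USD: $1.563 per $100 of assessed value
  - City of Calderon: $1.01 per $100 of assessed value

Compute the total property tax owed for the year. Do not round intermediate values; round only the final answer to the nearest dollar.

Assessed value = $1,962,700 × 0.26 = $510,302
Millbrook County: $510,302 × 0.01068 = $5,450.02536
Transit Authority: $510,302 × 0.0032 = $1,632.9664
Marlowe Township: $510,302 × 0.0056 = $2,857.6912
Linden USD: $510,302 × 0.01563 = $7,976.02026
City of Calderon: $510,302 × 0.0101 = $5,154.0502
Total = $5,450.02536 + $1,632.9664 + $2,857.6912 + $7,976.02026 + $5,154.0502 = $23,070.75342

$23,071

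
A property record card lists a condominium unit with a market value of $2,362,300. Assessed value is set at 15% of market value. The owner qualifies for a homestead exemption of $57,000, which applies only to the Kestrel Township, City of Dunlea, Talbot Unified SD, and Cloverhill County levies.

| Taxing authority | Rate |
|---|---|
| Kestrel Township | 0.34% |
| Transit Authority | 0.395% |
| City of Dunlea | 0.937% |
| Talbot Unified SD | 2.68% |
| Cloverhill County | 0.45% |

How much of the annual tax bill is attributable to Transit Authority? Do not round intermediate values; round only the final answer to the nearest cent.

Assessed value = $2,362,300 × 0.15 = $354,345
Transit Authority taxable value = $354,345 (exemption does not apply)
Transit Authority levy = $354,345 × 0.00395 = $1,399.66275

$1,399.66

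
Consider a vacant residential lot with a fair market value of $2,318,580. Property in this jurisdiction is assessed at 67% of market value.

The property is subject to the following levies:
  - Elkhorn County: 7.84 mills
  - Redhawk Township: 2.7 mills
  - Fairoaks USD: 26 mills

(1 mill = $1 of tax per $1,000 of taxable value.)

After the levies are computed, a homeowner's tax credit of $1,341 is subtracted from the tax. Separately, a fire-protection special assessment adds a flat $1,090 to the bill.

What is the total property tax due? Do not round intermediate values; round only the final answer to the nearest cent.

$56,512.01

Assessed value = $2,318,580 × 0.67 = $1,553,448.6
Elkhorn County: $1,553,448.6 × 0.00784 = $12,179.037024
Redhawk Township: $1,553,448.6 × 0.0027 = $4,194.31122
Fairoaks USD: $1,553,448.6 × 0.026 = $40,389.6636
Levies subtotal = $56,763.011844
After credit = $56,763.011844 − $1,341 = $55,422.011844
Total = $55,422.011844 + $1,090 = $56,512.011844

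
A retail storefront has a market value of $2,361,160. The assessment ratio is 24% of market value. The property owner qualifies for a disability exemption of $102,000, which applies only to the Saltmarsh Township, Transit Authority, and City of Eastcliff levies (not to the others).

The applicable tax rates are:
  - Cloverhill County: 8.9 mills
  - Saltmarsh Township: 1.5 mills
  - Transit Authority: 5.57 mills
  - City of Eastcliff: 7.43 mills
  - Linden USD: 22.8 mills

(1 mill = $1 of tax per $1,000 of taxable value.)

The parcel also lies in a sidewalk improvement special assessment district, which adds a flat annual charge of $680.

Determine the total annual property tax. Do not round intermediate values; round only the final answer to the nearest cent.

$25,381.54

Assessed value = $2,361,160 × 0.24 = $566,678.4
Cloverhill County: $566,678.4 × 0.0089 = $5,043.43776
Saltmarsh Township: ($566,678.4 − $102,000) × 0.0015 = $464,678.4 × 0.0015 = $697.0176
Transit Authority: ($566,678.4 − $102,000) × 0.00557 = $464,678.4 × 0.00557 = $2,588.258688
City of Eastcliff: ($566,678.4 − $102,000) × 0.00743 = $464,678.4 × 0.00743 = $3,452.560512
Linden USD: $566,678.4 × 0.0228 = $12,920.26752
Levies subtotal = $24,701.54208
Total = $24,701.54208 + $680 = $25,381.54208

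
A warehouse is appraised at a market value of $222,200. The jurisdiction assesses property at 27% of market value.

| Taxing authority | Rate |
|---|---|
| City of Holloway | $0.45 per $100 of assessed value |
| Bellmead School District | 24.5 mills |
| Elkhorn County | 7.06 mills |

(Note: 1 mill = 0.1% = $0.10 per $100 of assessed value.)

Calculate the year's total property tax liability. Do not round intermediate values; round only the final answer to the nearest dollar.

Assessed value = $222,200 × 0.27 = $59,994
City of Holloway: $59,994 × 0.0045 = $269.973
Bellmead School District: $59,994 × 0.0245 = $1,469.853
Elkhorn County: $59,994 × 0.00706 = $423.55764
Total = $2,163.38364

$2,163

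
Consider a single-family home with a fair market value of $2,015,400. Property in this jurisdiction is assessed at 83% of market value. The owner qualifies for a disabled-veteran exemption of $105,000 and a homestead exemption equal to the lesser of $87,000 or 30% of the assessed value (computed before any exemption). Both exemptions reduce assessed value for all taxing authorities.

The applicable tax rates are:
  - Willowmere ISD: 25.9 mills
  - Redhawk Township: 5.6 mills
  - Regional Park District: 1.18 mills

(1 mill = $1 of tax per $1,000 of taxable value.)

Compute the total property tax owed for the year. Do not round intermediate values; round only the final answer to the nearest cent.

$48,391.96

Assessed value = $2,015,400 × 0.83 = $1,672,782
Homestead exemption = min($87,000, 30% × $1,672,782) = min($87,000, $501,834.6) = $87,000 (dollar cap binds)
Taxable value = $1,672,782 − $105,000 − $87,000 = $1,480,782
Willowmere ISD: $1,480,782 × 0.0259 = $38,352.2538
Redhawk Township: $1,480,782 × 0.0056 = $8,292.3792
Regional Park District: $1,480,782 × 0.00118 = $1,747.32276
Total = $48,391.95576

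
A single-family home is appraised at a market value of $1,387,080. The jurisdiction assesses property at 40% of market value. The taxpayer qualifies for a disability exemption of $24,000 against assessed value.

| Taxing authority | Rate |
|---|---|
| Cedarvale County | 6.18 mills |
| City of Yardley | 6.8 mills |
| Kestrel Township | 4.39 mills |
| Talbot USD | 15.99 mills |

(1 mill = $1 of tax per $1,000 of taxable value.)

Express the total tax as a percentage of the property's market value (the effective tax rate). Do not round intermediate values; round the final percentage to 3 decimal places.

1.277%

Assessed value = $1,387,080 × 0.4 = $554,832
Taxable value = $554,832 − $24,000 = $530,832
Cedarvale County: $530,832 × 0.00618 = $3,280.54176
City of Yardley: $530,832 × 0.0068 = $3,609.6576
Kestrel Township: $530,832 × 0.00439 = $2,330.35248
Talbot USD: $530,832 × 0.01599 = $8,488.00368
Total tax = $17,708.55552
Effective rate = $17,708.55552 ÷ $1,387,080 = 1.277% of market value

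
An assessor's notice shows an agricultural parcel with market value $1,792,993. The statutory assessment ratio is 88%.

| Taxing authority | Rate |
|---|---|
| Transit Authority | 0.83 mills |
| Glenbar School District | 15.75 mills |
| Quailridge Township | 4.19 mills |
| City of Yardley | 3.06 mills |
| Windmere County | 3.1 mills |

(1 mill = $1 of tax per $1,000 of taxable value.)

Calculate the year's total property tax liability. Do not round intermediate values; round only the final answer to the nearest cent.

$42,491.07

Assessed value = $1,792,993 × 0.88 = $1,577,833.84
Transit Authority: $1,577,833.84 × 0.00083 = $1,309.6020872
Glenbar School District: $1,577,833.84 × 0.01575 = $24,850.88298
Quailridge Township: $1,577,833.84 × 0.00419 = $6,611.1237896
City of Yardley: $1,577,833.84 × 0.00306 = $4,828.1715504
Windmere County: $1,577,833.84 × 0.0031 = $4,891.284904
Total = $1,309.6020872 + $24,850.88298 + $6,611.1237896 + $4,828.1715504 + $4,891.284904 = $42,491.0653112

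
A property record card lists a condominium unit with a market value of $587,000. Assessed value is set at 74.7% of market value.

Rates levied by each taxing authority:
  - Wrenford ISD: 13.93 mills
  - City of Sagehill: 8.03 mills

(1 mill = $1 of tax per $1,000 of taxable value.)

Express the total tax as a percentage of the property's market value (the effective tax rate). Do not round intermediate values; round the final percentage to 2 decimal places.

Assessed value = $587,000 × 0.747 = $438,489
Wrenford ISD: $438,489 × 0.01393 = $6,108.15177
City of Sagehill: $438,489 × 0.00803 = $3,521.06667
Total tax = $9,629.21844
Effective rate = $9,629.21844 ÷ $587,000 = 1.64% of market value

1.64%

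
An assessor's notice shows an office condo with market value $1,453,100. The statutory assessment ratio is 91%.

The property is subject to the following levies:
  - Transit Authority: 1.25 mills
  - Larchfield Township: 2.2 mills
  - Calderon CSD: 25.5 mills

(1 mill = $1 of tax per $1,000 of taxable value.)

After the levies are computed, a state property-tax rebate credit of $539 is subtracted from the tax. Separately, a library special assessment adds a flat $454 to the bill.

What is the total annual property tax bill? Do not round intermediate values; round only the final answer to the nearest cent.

$38,196.19

Assessed value = $1,453,100 × 0.91 = $1,322,321
Transit Authority: $1,322,321 × 0.00125 = $1,652.90125
Larchfield Township: $1,322,321 × 0.0022 = $2,909.1062
Calderon CSD: $1,322,321 × 0.0255 = $33,719.1855
Levies subtotal = $38,281.19295
After credit = $38,281.19295 − $539 = $37,742.19295
Total = $37,742.19295 + $454 = $38,196.19295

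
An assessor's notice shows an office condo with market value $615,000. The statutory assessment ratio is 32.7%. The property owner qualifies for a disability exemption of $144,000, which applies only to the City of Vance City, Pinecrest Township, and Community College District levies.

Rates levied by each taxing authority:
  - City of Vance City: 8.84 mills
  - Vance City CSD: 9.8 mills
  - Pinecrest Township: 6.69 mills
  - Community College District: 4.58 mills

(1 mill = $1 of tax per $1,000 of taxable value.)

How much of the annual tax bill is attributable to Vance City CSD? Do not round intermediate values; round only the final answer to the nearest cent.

Assessed value = $615,000 × 0.327 = $201,105
Vance City CSD taxable value = $201,105 (exemption does not apply)
Vance City CSD levy = $201,105 × 0.0098 = $1,970.829

$1,970.83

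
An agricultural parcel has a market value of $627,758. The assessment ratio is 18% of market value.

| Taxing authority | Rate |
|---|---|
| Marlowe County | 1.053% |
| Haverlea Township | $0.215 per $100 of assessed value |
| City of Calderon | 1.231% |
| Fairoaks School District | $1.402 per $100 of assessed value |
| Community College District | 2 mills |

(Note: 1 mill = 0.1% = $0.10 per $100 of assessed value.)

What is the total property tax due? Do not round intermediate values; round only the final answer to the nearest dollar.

$4,634

Assessed value = $627,758 × 0.18 = $112,996.44
Marlowe County: $112,996.44 × 0.01053 = $1,189.8525132
Haverlea Township: $112,996.44 × 0.00215 = $242.942346
City of Calderon: $112,996.44 × 0.01231 = $1,390.9861764
Fairoaks School District: $112,996.44 × 0.01402 = $1,584.2100888
Community College District: $112,996.44 × 0.002 = $225.99288
Total = $4,633.9840044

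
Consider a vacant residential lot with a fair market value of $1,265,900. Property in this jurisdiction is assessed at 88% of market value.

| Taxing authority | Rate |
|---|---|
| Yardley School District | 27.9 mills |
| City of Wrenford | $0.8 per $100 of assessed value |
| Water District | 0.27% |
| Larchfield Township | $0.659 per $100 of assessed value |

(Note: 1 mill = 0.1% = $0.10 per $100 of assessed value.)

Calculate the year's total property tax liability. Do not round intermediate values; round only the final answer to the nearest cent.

$50,341.30

Assessed value = $1,265,900 × 0.88 = $1,113,992
Yardley School District: $1,113,992 × 0.0279 = $31,080.3768
City of Wrenford: $1,113,992 × 0.008 = $8,911.936
Water District: $1,113,992 × 0.0027 = $3,007.7784
Larchfield Township: $1,113,992 × 0.00659 = $7,341.20728
Total = $50,341.29848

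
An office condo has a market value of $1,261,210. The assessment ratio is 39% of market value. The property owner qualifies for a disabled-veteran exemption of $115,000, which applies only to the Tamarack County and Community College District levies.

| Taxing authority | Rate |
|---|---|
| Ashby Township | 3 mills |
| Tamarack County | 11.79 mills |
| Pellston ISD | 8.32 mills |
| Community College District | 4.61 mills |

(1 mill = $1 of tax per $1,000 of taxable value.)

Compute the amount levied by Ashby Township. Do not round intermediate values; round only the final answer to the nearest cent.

Assessed value = $1,261,210 × 0.39 = $491,871.9
Ashby Township taxable value = $491,871.9 (exemption does not apply)
Ashby Township levy = $491,871.9 × 0.003 = $1,475.6157

$1,475.62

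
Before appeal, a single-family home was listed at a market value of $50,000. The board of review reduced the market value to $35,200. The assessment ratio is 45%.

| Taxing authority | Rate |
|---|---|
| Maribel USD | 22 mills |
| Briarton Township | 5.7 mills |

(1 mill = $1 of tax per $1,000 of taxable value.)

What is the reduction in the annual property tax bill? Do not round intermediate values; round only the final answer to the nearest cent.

$184.48

Old assessed value = $50,000 × 0.45 = $22,500
New assessed value = $35,200 × 0.45 = $15,840
Combined rate = 0.022 + 0.0057 = 0.0277
Old tax = $22,500 × 0.0277 = $623.25
New tax = $15,840 × 0.0277 = $438.768
Reduction = $623.25 − $438.768 = $184.482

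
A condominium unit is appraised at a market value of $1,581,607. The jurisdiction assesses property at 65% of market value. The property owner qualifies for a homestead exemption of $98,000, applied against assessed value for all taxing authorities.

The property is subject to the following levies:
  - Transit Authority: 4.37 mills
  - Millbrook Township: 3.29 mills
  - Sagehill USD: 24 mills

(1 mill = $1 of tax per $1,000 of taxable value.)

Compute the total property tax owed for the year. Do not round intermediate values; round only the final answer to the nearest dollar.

Assessed value = $1,581,607 × 0.65 = $1,028,044.55
Taxable value = $1,028,044.55 − $98,000 = $930,044.55
Transit Authority: $930,044.55 × 0.00437 = $4,064.2946835
Millbrook Township: $930,044.55 × 0.00329 = $3,059.8465695
Sagehill USD: $930,044.55 × 0.024 = $22,321.0692
Total = $4,064.2946835 + $3,059.8465695 + $22,321.0692 = $29,445.210453

$29,445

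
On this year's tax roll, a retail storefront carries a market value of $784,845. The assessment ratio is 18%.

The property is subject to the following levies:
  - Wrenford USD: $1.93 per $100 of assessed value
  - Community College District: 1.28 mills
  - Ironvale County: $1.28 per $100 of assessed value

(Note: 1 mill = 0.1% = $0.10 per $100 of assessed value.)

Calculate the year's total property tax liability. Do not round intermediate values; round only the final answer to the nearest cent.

Assessed value = $784,845 × 0.18 = $141,272.1
Wrenford USD: $141,272.1 × 0.0193 = $2,726.55153
Community College District: $141,272.1 × 0.00128 = $180.828288
Ironvale County: $141,272.1 × 0.0128 = $1,808.28288
Total = $4,715.662698

$4,715.66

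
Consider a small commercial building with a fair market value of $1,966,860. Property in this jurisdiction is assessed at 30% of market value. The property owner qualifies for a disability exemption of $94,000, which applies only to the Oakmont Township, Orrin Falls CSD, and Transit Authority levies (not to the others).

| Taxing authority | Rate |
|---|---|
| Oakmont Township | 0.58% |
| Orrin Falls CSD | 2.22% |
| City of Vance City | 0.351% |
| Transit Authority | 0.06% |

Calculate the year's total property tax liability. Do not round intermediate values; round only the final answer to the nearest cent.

Assessed value = $1,966,860 × 0.3 = $590,058
Oakmont Township: ($590,058 − $94,000) × 0.0058 = $496,058 × 0.0058 = $2,877.1364
Orrin Falls CSD: ($590,058 − $94,000) × 0.0222 = $496,058 × 0.0222 = $11,012.4876
City of Vance City: $590,058 × 0.00351 = $2,071.10358
Transit Authority: ($590,058 − $94,000) × 0.0006 = $496,058 × 0.0006 = $297.6348
Total = $16,258.36238

$16,258.36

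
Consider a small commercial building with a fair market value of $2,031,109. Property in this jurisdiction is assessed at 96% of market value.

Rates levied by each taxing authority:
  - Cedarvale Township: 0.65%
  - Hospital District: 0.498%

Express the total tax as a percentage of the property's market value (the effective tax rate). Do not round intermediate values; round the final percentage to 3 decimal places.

1.102%

Assessed value = $2,031,109 × 0.96 = $1,949,864.64
Cedarvale Township: $1,949,864.64 × 0.0065 = $12,674.12016
Hospital District: $1,949,864.64 × 0.00498 = $9,710.3259072
Total tax = $22,384.4460672
Effective rate = $22,384.4460672 ÷ $2,031,109 = 1.102% of market value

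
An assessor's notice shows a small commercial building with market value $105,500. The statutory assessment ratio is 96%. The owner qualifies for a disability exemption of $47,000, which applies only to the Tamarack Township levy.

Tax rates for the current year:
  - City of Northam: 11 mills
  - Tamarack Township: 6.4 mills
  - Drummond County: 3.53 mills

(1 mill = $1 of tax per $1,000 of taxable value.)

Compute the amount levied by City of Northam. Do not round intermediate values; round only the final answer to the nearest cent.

$1,114.08

Assessed value = $105,500 × 0.96 = $101,280
City of Northam taxable value = $101,280 (exemption does not apply)
City of Northam levy = $101,280 × 0.011 = $1,114.08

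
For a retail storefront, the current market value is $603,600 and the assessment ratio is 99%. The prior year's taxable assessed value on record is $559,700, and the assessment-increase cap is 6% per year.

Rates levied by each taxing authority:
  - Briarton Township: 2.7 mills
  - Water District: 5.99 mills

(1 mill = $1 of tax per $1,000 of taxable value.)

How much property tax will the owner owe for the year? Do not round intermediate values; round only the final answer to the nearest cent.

Uncapped assessed value = $603,600 × 0.99 = $597,564
Cap limit = $559,700 × 1.06 = $593,282
Taxable assessed value = min($597,564, $593,282) = $593,282 (cap binds)
Briarton Township: $593,282 × 0.0027 = $1,601.8614
Water District: $593,282 × 0.00599 = $3,553.75918
Total = $5,155.62058

$5,155.62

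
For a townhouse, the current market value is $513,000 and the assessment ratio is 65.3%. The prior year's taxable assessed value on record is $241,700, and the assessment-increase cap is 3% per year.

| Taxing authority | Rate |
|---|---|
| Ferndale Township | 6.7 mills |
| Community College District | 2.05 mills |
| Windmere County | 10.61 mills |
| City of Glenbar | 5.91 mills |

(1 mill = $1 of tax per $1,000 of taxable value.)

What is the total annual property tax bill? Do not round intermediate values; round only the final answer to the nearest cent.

Uncapped assessed value = $513,000 × 0.653 = $334,989
Cap limit = $241,700 × 1.03 = $248,951
Taxable assessed value = min($334,989, $248,951) = $248,951 (cap binds)
Ferndale Township: $248,951 × 0.0067 = $1,667.9717
Community College District: $248,951 × 0.00205 = $510.34955
Windmere County: $248,951 × 0.01061 = $2,641.37011
City of Glenbar: $248,951 × 0.00591 = $1,471.30041
Total = $6,290.99177

$6,290.99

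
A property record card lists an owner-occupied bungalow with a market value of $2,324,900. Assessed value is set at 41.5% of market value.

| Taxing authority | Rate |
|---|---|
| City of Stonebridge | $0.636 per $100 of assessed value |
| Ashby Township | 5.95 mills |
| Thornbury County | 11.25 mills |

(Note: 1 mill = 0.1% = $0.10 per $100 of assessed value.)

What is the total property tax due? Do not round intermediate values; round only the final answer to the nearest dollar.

Assessed value = $2,324,900 × 0.415 = $964,833.5
City of Stonebridge: $964,833.5 × 0.00636 = $6,136.34106
Ashby Township: $964,833.5 × 0.00595 = $5,740.759325
Thornbury County: $964,833.5 × 0.01125 = $10,854.376875
Total = $22,731.47726

$22,731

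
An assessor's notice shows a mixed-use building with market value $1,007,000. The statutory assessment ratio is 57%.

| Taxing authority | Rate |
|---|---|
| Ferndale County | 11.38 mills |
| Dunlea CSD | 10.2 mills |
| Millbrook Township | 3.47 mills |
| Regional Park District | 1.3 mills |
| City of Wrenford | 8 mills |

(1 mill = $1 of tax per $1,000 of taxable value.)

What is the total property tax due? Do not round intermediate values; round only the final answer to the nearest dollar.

Assessed value = $1,007,000 × 0.57 = $573,990
Ferndale County: $573,990 × 0.01138 = $6,532.0062
Dunlea CSD: $573,990 × 0.0102 = $5,854.698
Millbrook Township: $573,990 × 0.00347 = $1,991.7453
Regional Park District: $573,990 × 0.0013 = $746.187
City of Wrenford: $573,990 × 0.008 = $4,591.92
Total = $6,532.0062 + $5,854.698 + $1,991.7453 + $746.187 + $4,591.92 = $19,716.5565

$19,717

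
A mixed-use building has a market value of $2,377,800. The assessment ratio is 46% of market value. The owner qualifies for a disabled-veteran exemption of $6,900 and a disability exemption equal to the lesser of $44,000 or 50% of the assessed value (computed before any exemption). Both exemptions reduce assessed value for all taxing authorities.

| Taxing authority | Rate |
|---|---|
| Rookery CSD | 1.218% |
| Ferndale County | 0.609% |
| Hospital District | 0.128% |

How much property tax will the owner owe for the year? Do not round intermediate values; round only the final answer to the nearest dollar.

Assessed value = $2,377,800 × 0.46 = $1,093,788
Disability exemption = min($44,000, 50% × $1,093,788) = min($44,000, $546,894) = $44,000 (dollar cap binds)
Taxable value = $1,093,788 − $6,900 − $44,000 = $1,042,888
Rookery CSD: $1,042,888 × 0.01218 = $12,702.37584
Ferndale County: $1,042,888 × 0.00609 = $6,351.18792
Hospital District: $1,042,888 × 0.00128 = $1,334.89664
Total = $20,388.4604

$20,388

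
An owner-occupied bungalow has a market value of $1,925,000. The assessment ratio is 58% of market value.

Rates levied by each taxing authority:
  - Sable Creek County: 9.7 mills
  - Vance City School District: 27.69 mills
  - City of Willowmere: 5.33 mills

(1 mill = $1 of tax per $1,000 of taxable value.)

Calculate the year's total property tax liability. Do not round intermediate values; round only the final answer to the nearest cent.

$47,696.88

Assessed value = $1,925,000 × 0.58 = $1,116,500
Sable Creek County: $1,116,500 × 0.0097 = $10,830.05
Vance City School District: $1,116,500 × 0.02769 = $30,915.885
City of Willowmere: $1,116,500 × 0.00533 = $5,950.945
Total = $10,830.05 + $30,915.885 + $5,950.945 = $47,696.88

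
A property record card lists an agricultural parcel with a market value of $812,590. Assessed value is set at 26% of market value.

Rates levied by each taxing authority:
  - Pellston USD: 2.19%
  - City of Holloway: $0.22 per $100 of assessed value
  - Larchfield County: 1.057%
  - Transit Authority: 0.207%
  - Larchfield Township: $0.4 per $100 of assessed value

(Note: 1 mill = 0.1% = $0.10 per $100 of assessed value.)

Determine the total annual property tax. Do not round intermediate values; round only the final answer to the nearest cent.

Assessed value = $812,590 × 0.26 = $211,273.4
Pellston USD: $211,273.4 × 0.0219 = $4,626.88746
City of Holloway: $211,273.4 × 0.0022 = $464.80148
Larchfield County: $211,273.4 × 0.01057 = $2,233.159838
Transit Authority: $211,273.4 × 0.00207 = $437.335938
Larchfield Township: $211,273.4 × 0.004 = $845.0936
Total = $8,607.278316

$8,607.28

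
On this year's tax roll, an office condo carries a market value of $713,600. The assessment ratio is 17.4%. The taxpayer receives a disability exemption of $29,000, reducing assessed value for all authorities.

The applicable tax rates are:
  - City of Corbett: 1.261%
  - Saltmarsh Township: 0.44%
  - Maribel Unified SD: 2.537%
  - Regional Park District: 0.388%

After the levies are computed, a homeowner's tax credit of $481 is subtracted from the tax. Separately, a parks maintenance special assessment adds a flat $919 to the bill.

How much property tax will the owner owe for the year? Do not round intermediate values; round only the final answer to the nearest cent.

Assessed value = $713,600 × 0.174 = $124,166.4
Taxable value = $124,166.4 − $29,000 = $95,166.4
City of Corbett: $95,166.4 × 0.01261 = $1,200.048304
Saltmarsh Township: $95,166.4 × 0.0044 = $418.73216
Maribel Unified SD: $95,166.4 × 0.02537 = $2,414.371568
Regional Park District: $95,166.4 × 0.00388 = $369.245632
Levies subtotal = $4,402.397664
After credit = $4,402.397664 − $481 = $3,921.397664
Total = $3,921.397664 + $919 = $4,840.397664

$4,840.40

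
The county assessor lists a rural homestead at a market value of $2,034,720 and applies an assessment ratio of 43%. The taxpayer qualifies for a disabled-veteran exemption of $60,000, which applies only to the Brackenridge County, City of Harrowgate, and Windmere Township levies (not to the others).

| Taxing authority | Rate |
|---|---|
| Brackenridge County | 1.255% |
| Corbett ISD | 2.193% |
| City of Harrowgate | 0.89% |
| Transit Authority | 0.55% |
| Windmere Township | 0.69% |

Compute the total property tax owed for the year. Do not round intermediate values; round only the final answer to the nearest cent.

$47,102.57

Assessed value = $2,034,720 × 0.43 = $874,929.6
Brackenridge County: ($874,929.6 − $60,000) × 0.01255 = $814,929.6 × 0.01255 = $10,227.36648
Corbett ISD: $874,929.6 × 0.02193 = $19,187.206128
City of Harrowgate: ($874,929.6 − $60,000) × 0.0089 = $814,929.6 × 0.0089 = $7,252.87344
Transit Authority: $874,929.6 × 0.0055 = $4,812.1128
Windmere Township: ($874,929.6 − $60,000) × 0.0069 = $814,929.6 × 0.0069 = $5,623.01424
Total = $47,102.573088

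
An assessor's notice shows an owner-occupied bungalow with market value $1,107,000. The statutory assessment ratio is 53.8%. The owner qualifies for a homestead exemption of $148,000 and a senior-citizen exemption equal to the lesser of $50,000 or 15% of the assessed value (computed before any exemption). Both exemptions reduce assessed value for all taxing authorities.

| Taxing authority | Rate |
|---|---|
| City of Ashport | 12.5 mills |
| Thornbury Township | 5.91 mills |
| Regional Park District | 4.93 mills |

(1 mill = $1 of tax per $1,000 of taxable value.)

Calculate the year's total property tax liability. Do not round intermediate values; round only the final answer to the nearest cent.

Assessed value = $1,107,000 × 0.538 = $595,566
Senior-citizen exemption = min($50,000, 15% × $595,566) = min($50,000, $89,334.9) = $50,000 (dollar cap binds)
Taxable value = $595,566 − $148,000 − $50,000 = $397,566
City of Ashport: $397,566 × 0.0125 = $4,969.575
Thornbury Township: $397,566 × 0.00591 = $2,349.61506
Regional Park District: $397,566 × 0.00493 = $1,960.00038
Total = $9,279.19044

$9,279.19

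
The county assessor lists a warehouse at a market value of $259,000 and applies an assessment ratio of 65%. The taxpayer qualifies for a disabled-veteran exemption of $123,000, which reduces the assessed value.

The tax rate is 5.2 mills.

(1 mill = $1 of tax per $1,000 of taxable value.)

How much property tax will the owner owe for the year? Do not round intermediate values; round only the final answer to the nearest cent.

$235.82

Assessed value = $259,000 × 0.65 = $168,350
Taxable value = $168,350 − $123,000 = $45,350
Tax = $45,350 × 0.0052 = $235.82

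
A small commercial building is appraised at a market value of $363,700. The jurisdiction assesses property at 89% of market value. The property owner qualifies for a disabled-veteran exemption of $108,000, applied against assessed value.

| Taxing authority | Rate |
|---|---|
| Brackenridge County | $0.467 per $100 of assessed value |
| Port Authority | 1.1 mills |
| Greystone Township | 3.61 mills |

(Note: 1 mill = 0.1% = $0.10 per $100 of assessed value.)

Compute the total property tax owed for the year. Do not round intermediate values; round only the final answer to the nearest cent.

$2,023.20

Assessed value = $363,700 × 0.89 = $323,693
Taxable value = $323,693 − $108,000 = $215,693
Brackenridge County: $215,693 × 0.00467 = $1,007.28631
Port Authority: $215,693 × 0.0011 = $237.2623
Greystone Township: $215,693 × 0.00361 = $778.65173
Total = $2,023.20034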